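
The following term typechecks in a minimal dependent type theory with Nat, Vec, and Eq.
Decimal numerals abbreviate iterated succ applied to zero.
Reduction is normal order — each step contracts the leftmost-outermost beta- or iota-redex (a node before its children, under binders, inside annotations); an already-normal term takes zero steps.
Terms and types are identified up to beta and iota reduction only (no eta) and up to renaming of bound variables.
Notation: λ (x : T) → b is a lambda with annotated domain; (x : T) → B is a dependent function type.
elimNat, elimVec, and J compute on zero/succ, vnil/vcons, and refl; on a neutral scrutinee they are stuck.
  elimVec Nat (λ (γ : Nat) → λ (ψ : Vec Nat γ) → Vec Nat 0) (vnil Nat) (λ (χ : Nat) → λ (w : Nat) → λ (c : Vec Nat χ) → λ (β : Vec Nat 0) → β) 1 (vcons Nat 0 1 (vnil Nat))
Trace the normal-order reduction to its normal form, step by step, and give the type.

reduction (normal order):
  elimVec Nat (λ (γ : Nat) → λ (ψ : Vec Nat γ) → Vec Nat 0) (vnil Nat) (λ (χ : Nat) → λ (w : Nat) → λ (c : Vec Nat χ) → λ (β : Vec Nat 0) → β) 1 (vcons Nat 0 1 (vnil Nat))
  ~> (λ (γ : Nat) → λ (ψ : Nat) → λ (χ : Vec Nat γ) → λ (w : Vec Nat 0) → w) 0 1 (vnil Nat) (elimVec Nat (λ (c : Nat) → λ (β : Vec Nat c) → Vec Nat 0) (vnil Nat) (λ (q : Nat) → λ (η : Nat) → λ (z : Vec Nat q) → λ (n : Vec Nat 0) → n) 0 (vnil Nat))
  ~> (λ (γ : Nat) → λ (ψ : Vec Nat 0) → λ (χ : Vec Nat 0) → χ) 1 (vnil Nat) (elimVec Nat (λ (w : Nat) → λ (c : Vec Nat w) → Vec Nat 0) (vnil Nat) (λ (β : Nat) → λ (q : Nat) → λ (η : Vec Nat β) → λ (z : Vec Nat 0) → z) 0 (vnil Nat))
  ~> (λ (γ : Vec Nat 0) → λ (ψ : Vec Nat 0) → ψ) (vnil Nat) (elimVec Nat (λ (χ : Nat) → λ (w : Vec Nat χ) → Vec Nat 0) (vnil Nat) (λ (c : Nat) → λ (β : Nat) → λ (q : Vec Nat c) → λ (η : Vec Nat 0) → η) 0 (vnil Nat))
  ~> (λ (γ : Vec Nat 0) → γ) (elimVec Nat (λ (ψ : Nat) → λ (χ : Vec Nat ψ) → Vec Nat 0) (vnil Nat) (λ (w : Nat) → λ (c : Nat) → λ (β : Vec Nat w) → λ (q : Vec Nat 0) → q) 0 (vnil Nat))
  ~> elimVec Nat (λ (γ : Nat) → λ (ψ : Vec Nat γ) → Vec Nat 0) (vnil Nat) (λ (χ : Nat) → λ (w : Nat) → λ (c : Vec Nat χ) → λ (β : Vec Nat 0) → β) 0 (vnil Nat)
  ~> vnil Nat
inferred type:
  Vec Nat 0


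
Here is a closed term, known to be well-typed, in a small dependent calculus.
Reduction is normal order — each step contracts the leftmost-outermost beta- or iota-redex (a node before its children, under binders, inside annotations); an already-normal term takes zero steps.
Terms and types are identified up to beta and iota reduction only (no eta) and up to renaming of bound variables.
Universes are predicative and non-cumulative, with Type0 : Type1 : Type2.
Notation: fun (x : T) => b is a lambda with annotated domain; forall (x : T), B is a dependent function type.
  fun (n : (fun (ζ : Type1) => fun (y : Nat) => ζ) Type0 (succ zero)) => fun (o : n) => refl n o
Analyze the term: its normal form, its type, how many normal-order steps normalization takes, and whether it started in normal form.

normal form:
  fun (n : Type0) => fun (ζ : n) => refl n ζ
the term's type:
  forall (n : Type0), forall (ζ : n), Eq n ζ ζ
normal-order step count: 2
started in normal form: no
first redex: a beta-redex


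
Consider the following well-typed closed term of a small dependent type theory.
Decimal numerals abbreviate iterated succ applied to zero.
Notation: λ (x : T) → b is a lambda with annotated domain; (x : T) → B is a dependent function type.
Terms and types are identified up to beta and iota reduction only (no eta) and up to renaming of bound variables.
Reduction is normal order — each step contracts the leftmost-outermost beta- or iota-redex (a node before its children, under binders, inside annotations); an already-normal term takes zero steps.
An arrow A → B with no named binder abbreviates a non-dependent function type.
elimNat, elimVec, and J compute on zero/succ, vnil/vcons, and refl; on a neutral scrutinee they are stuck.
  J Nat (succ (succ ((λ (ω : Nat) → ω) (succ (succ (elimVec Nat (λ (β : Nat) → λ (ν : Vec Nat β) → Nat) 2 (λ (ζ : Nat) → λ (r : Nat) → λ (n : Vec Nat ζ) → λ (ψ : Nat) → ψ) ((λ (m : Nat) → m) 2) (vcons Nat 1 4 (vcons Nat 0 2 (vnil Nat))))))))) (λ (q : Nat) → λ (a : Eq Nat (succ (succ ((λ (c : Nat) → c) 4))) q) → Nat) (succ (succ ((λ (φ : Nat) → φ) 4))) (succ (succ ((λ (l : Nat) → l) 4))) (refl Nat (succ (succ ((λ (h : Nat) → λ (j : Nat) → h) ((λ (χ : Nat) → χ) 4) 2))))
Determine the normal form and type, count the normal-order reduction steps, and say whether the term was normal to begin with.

normal form:
  6
type:
  Nat
reduction steps (normal order): 2
term was already normal: no
first contracted redex: a J iota-redex


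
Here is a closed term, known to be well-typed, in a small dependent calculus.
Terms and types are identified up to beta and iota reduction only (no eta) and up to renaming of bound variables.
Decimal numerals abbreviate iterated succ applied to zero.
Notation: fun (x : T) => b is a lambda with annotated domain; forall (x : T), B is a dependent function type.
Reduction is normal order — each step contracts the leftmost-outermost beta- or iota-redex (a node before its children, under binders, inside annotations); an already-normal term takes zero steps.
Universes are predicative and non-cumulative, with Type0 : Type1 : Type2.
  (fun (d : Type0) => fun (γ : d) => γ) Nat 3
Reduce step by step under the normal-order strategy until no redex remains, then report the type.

normal-order reduction sequence:
  (fun (d : Type0) => fun (γ : d) => γ) Nat 3
  ~> (fun (d : Nat) => d) 3
  ~> 3
type:
  Nat


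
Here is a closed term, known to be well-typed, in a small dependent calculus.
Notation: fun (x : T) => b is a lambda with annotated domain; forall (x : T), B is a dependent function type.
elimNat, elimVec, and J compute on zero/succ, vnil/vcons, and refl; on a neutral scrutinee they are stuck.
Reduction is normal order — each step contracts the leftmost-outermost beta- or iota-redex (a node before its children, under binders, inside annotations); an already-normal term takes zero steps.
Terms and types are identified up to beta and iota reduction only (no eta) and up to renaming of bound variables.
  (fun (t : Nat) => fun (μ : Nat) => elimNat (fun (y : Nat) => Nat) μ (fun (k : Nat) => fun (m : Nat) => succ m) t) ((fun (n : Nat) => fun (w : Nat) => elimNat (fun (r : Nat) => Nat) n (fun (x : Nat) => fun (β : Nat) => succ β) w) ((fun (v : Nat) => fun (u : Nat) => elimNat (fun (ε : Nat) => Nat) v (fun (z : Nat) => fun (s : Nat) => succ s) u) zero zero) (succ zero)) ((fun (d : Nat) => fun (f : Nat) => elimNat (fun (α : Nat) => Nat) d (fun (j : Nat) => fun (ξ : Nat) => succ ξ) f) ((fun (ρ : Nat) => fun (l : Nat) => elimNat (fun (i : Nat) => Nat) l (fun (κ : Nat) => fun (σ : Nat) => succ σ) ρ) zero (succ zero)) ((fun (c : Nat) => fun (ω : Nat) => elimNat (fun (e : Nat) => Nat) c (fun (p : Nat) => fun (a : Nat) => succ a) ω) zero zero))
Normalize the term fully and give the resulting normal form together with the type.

reduced normal form:
  succ (succ zero)
inferred type:
  Nat


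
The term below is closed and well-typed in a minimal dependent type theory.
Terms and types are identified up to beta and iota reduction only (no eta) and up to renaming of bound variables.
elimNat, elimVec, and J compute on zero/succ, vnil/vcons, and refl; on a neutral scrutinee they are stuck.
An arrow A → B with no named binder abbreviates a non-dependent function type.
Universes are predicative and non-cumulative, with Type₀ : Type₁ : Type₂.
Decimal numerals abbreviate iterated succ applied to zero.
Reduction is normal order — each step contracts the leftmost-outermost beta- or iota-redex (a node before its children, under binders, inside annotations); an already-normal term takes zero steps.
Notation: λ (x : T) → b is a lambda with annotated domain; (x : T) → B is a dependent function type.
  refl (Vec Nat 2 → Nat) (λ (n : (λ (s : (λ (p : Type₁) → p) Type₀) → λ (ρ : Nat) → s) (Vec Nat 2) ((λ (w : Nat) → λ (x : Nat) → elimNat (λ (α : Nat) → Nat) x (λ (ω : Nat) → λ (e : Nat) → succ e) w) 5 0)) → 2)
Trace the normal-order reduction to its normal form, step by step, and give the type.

normal-order reduction:
  refl (Vec Nat 2 → Nat) (λ (n : (λ (s : (λ (p : Type₁) → p) Type₀) → λ (ρ : Nat) → s) (Vec Nat 2) ((λ (w : Nat) → λ (x : Nat) → elimNat (λ (α : Nat) → Nat) x (λ (ω : Nat) → λ (e : Nat) → succ e) w) 5 0)) → 2)
  ~> refl (Vec Nat 2 → Nat) (λ (n : (λ (s : Nat) → Vec Nat 2) ((λ (p : Nat) → λ (ρ : Nat) → elimNat (λ (w : Nat) → Nat) ρ (λ (x : Nat) → λ (α : Nat) → succ α) p) 5 0)) → 2)
  ~> refl (Vec Nat 2 → Nat) (λ (n : Vec Nat 2) → 2)
type:
  Eq (Vec Nat 2 → Nat) (λ (n : Vec Nat 2) → 2) (λ (s : Vec Nat 2) → 2)


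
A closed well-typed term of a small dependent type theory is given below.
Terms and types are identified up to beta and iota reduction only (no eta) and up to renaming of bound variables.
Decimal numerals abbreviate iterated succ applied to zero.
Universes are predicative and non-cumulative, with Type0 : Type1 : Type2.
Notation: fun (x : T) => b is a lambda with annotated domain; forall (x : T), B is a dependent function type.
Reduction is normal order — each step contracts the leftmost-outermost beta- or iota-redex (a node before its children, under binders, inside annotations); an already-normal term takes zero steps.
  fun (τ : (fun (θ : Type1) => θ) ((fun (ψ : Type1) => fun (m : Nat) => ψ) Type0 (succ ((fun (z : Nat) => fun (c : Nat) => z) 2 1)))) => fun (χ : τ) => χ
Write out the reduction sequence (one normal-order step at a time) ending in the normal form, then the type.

normal-order reduction:
  fun (τ : (fun (θ : Type1) => θ) ((fun (ψ : Type1) => fun (m : Nat) => ψ) Type0 (succ ((fun (z : Nat) => fun (c : Nat) => z) 2 1)))) => fun (χ : τ) => χ
  ~> fun (τ : (fun (θ : Type1) => fun (ψ : Nat) => θ) Type0 (succ ((fun (m : Nat) => fun (z : Nat) => m) 2 1))) => fun (c : τ) => c
  ~> fun (τ : (fun (θ : Nat) => Type0) (succ ((fun (ψ : Nat) => fun (m : Nat) => ψ) 2 1))) => fun (z : τ) => z
  ~> fun (τ : Type0) => fun (θ : τ) => θ
the term's type:
  forall (τ : Type0), forall (θ : τ), τ


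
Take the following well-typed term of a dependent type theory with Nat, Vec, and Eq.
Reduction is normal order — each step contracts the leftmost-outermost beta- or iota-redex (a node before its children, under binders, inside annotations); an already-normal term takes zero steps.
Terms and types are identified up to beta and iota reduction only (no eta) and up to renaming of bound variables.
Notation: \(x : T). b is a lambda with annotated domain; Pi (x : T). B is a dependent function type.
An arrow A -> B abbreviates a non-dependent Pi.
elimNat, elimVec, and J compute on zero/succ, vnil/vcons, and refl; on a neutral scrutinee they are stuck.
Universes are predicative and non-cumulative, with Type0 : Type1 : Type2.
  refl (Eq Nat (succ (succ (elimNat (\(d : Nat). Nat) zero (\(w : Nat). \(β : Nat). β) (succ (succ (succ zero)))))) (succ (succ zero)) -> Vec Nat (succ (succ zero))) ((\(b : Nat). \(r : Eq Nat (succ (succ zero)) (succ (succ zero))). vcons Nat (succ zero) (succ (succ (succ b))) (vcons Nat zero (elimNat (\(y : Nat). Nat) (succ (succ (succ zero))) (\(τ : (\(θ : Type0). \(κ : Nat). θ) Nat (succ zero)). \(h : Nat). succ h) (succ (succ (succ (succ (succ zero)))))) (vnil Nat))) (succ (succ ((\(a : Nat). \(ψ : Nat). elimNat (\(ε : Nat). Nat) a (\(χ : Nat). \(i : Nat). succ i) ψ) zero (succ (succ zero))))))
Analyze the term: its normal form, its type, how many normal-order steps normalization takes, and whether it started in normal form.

resulting normal form:
  refl (Eq Nat (succ (succ zero)) (succ (succ zero)) -> Vec Nat (succ (succ zero))) (\(d : Eq Nat (succ (succ zero)) (succ (succ zero))). vcons Nat (succ zero) (succ (succ (succ (succ (succ (succ (succ zero))))))) (vcons Nat zero (succ (succ (succ (succ (succ (succ (succ (succ zero)))))))) (vnil Nat)))
the term's type:
  Eq (Eq Nat (succ (succ zero)) (succ (succ zero)) -> Vec Nat (succ (succ zero))) (\(d : Eq Nat (succ (succ zero)) (succ (succ zero))). vcons Nat (succ zero) (succ (succ (succ (succ (succ (succ (succ zero))))))) (vcons Nat zero (succ (succ (succ (succ (succ (succ (succ (succ zero)))))))) (vnil Nat))) (\(w : Eq Nat (succ (succ zero)) (succ (succ zero))). vcons Nat (succ zero) (succ (succ (succ (succ (succ (succ (succ zero))))))) (vcons Nat zero (succ (succ (succ (succ (succ (succ (succ (succ zero)))))))) (vnil Nat)))
reduction steps (normal order): 36
already normal: no
first contracted redex: an elimNat iota-redex


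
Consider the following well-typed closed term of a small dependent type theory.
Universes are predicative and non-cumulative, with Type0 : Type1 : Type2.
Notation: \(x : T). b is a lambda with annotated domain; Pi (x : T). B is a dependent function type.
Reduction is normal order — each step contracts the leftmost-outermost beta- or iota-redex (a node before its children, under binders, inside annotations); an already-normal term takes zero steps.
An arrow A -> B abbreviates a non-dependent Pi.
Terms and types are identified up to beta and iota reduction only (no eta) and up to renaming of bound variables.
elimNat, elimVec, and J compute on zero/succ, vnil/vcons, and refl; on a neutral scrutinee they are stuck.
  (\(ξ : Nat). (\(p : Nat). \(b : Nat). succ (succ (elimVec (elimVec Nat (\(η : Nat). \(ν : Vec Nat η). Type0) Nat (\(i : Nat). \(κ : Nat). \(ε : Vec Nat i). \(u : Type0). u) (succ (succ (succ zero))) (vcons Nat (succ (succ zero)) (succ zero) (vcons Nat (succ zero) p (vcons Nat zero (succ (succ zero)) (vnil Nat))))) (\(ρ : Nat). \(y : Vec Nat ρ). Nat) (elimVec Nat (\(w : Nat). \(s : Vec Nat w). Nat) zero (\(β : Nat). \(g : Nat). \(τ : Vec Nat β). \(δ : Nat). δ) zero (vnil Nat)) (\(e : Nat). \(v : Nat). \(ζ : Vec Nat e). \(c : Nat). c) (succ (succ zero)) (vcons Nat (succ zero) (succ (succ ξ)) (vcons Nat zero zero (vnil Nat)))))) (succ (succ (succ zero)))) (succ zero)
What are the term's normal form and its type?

reduced normal form:
  \(ξ : Nat). succ (succ zero)
type:
  Nat -> Nat
observation: 14 normal-order steps separate the term from its normal form.


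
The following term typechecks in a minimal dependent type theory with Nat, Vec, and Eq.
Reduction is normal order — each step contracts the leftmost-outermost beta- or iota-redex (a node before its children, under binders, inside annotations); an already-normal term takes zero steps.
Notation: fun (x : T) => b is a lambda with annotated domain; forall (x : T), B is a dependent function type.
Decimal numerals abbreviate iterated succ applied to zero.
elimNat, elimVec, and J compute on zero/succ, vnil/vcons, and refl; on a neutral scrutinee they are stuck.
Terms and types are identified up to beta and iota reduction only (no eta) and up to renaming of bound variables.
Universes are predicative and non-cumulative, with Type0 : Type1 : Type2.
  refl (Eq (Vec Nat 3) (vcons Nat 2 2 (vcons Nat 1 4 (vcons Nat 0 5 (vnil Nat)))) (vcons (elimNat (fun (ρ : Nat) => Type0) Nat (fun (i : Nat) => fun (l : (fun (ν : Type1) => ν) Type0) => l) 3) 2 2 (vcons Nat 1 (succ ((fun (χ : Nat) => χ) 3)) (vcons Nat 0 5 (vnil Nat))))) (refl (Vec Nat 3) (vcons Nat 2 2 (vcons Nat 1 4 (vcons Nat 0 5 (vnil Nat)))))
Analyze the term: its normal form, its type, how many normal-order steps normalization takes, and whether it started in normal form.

normal form:
  refl (Eq (Vec Nat 3) (vcons Nat 2 2 (vcons Nat 1 4 (vcons Nat 0 5 (vnil Nat)))) (vcons Nat 2 2 (vcons Nat 1 4 (vcons Nat 0 5 (vnil Nat))))) (refl (Vec Nat 3) (vcons Nat 2 2 (vcons Nat 1 4 (vcons Nat 0 5 (vnil Nat)))))
inferred type:
  Eq (Eq (Vec Nat 3) (vcons Nat 2 2 (vcons Nat 1 4 (vcons Nat 0 5 (vnil Nat)))) (vcons Nat 2 2 (vcons Nat 1 4 (vcons Nat 0 5 (vnil Nat))))) (refl (Vec Nat 3) (vcons Nat 2 2 (vcons Nat 1 4 (vcons Nat 0 5 (vnil Nat))))) (refl (Vec Nat 3) (vcons Nat 2 2 (vcons Nat 1 4 (vcons Nat 0 5 (vnil Nat)))))
steps to reach normal form (normal order): 11
started in normal form: no
first redex: an elimNat iota-redex


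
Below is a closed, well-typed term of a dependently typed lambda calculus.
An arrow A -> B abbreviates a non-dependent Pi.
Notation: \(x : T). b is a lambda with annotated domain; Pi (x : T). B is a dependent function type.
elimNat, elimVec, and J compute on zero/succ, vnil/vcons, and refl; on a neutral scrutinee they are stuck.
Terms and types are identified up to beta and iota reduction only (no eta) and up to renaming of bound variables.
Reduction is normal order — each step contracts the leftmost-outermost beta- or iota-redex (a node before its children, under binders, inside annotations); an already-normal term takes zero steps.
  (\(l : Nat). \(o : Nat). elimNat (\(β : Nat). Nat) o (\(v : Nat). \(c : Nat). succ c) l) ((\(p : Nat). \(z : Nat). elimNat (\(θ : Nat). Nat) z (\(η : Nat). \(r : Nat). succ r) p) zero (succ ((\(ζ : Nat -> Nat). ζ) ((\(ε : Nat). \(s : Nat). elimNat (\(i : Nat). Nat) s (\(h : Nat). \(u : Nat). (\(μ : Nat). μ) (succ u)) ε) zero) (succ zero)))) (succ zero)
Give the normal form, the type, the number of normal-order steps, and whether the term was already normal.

normal form:
  succ (succ (succ zero))
type:
  Nat
steps to reach normal form (normal order): 16
term was already normal: no
first contracted redex: a beta-redex


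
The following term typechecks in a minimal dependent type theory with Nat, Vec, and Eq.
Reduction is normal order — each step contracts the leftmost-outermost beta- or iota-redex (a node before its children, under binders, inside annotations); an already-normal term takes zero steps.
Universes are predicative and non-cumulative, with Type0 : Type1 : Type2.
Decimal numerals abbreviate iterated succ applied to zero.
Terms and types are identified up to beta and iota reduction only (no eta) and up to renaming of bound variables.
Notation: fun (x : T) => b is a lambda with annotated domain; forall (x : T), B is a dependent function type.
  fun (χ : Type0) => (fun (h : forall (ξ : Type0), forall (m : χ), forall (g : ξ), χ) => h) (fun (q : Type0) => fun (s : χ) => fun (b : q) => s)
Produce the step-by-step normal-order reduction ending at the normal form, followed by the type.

normal-order reduction:
  fun (χ : Type0) => (fun (h : forall (ξ : Type0), forall (m : χ), forall (g : ξ), χ) => h) (fun (q : Type0) => fun (s : χ) => fun (b : q) => s)
  ~> fun (χ : Type0) => fun (h : Type0) => fun (ξ : χ) => fun (m : h) => ξ
type:
  forall (χ : Type0), forall (h : Type0), forall (ξ : χ), forall (m : h), χ


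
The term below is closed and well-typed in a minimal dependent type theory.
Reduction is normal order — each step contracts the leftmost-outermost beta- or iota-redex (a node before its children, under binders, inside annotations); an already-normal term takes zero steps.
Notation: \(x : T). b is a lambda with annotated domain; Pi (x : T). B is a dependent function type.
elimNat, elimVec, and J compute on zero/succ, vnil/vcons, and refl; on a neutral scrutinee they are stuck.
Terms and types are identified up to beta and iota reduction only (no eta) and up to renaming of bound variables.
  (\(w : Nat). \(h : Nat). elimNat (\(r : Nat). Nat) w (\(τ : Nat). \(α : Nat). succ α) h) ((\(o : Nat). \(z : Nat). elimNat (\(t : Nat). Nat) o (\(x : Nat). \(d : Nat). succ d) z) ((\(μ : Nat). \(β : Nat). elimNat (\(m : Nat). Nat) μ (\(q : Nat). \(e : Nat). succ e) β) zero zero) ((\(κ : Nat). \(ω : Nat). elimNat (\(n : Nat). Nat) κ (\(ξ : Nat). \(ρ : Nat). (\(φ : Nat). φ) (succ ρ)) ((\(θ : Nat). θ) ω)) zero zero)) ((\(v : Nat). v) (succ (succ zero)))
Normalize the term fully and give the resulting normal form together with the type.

normal form:
  succ (succ zero)
the term's type:
  Nat


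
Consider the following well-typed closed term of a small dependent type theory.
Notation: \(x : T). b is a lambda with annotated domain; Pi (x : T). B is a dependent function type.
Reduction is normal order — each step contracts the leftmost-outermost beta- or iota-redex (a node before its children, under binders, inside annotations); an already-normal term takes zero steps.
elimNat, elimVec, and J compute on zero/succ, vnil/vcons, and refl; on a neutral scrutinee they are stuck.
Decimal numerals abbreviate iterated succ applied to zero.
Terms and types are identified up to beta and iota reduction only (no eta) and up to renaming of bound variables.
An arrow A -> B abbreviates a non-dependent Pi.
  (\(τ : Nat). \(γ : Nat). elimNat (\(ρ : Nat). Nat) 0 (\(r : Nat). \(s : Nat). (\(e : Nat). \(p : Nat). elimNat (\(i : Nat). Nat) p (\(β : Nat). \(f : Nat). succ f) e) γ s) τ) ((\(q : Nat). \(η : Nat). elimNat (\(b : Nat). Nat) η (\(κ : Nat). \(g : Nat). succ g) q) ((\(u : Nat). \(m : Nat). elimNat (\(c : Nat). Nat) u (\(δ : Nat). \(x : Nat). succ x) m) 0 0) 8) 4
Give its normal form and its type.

reduced normal form:
  32
inferred type:
  Nat


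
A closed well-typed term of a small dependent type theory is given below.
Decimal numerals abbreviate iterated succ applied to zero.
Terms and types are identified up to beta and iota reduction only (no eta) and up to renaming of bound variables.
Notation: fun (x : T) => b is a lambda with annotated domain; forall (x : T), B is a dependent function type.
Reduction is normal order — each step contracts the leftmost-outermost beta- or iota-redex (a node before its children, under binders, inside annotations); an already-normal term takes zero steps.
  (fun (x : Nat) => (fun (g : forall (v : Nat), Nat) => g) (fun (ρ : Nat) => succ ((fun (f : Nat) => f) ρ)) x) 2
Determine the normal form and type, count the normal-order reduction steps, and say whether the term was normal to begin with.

normal form:
  3
inferred type:
  Nat
normal-order step count: 4
started in normal form: no
first contracted redex: a beta-redex


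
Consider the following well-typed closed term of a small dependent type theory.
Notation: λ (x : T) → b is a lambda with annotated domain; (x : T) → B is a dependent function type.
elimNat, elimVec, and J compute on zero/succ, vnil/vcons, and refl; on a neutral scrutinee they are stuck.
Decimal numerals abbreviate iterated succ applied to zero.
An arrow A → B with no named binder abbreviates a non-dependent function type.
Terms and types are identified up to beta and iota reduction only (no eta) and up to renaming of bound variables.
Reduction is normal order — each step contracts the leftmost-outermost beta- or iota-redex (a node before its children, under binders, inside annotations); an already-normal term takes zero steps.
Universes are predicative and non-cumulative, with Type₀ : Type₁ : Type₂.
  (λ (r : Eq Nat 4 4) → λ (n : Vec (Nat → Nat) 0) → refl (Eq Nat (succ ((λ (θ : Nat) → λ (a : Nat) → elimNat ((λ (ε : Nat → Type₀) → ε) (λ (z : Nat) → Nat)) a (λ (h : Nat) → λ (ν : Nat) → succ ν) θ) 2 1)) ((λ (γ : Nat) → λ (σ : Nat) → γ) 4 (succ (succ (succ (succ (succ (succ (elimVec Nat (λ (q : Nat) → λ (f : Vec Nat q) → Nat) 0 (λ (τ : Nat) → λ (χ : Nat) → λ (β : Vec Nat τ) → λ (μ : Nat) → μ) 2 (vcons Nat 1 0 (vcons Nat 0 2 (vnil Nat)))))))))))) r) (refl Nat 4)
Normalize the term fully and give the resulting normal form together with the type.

normal form:
  λ (r : Vec (Nat → Nat) 0) → refl (Eq Nat 4 4) (refl Nat 4)
the term's type:
  Vec (Nat → Nat) 0 → Eq (Eq Nat 4 4) (refl Nat 4) (refl Nat 4)
observation: the first redex contracted is a beta-redex; the normal form is reached in 12 normal-order steps.


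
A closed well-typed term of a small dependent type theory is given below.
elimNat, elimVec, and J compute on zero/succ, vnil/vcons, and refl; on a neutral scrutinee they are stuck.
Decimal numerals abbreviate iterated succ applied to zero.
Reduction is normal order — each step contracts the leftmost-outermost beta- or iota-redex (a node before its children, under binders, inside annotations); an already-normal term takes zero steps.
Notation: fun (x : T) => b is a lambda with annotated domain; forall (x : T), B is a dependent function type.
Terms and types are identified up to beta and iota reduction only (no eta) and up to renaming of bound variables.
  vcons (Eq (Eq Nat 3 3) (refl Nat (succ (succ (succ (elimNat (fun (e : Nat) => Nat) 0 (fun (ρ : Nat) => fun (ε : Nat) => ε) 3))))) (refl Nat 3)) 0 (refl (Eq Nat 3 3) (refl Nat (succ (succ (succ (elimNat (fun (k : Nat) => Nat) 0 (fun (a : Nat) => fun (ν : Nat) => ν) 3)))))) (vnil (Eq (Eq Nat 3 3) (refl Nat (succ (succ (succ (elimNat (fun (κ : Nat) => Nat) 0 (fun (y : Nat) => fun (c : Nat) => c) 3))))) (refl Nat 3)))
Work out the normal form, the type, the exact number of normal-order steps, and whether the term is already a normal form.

normal form:
  vcons (Eq (Eq Nat 3 3) (refl Nat 3) (refl Nat 3)) 0 (refl (Eq Nat 3 3) (refl Nat 3)) (vnil (Eq (Eq Nat 3 3) (refl Nat 3) (refl Nat 3)))
inferred type:
  Vec (Eq (Eq Nat 3 3) (refl Nat 3) (refl Nat 3)) 1
steps to reach normal form (normal order): 30
term was already normal: no
first contracted redex: an elimNat iota-redex


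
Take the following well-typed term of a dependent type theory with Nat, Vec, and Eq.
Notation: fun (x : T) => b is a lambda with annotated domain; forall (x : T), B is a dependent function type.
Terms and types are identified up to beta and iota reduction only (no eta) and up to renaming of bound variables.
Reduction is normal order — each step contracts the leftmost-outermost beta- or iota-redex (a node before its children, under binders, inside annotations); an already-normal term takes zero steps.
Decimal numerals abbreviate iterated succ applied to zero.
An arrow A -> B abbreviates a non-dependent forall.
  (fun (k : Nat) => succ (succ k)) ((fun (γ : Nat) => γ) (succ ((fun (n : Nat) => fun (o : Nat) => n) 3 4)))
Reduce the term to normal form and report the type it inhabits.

normal form:
  6
type:
  Nat


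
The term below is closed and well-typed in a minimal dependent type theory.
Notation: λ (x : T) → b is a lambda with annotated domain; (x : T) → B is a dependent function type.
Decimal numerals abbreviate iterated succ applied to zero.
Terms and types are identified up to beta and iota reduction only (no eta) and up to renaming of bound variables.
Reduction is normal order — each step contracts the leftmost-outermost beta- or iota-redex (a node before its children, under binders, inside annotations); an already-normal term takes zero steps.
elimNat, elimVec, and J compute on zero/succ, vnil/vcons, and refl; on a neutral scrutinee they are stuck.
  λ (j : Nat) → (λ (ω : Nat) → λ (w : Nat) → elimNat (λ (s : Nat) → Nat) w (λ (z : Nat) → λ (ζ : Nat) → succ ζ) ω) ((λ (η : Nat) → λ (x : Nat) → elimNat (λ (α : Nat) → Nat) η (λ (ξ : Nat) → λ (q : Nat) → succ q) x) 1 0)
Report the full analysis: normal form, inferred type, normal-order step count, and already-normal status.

normal form:
  λ (j : Nat) → λ (ω : Nat) → succ ω
the term's type:
  (j : Nat) → (ω : Nat) → Nat
normal-order step count: 8
already normal: no
first redex: a beta-redex


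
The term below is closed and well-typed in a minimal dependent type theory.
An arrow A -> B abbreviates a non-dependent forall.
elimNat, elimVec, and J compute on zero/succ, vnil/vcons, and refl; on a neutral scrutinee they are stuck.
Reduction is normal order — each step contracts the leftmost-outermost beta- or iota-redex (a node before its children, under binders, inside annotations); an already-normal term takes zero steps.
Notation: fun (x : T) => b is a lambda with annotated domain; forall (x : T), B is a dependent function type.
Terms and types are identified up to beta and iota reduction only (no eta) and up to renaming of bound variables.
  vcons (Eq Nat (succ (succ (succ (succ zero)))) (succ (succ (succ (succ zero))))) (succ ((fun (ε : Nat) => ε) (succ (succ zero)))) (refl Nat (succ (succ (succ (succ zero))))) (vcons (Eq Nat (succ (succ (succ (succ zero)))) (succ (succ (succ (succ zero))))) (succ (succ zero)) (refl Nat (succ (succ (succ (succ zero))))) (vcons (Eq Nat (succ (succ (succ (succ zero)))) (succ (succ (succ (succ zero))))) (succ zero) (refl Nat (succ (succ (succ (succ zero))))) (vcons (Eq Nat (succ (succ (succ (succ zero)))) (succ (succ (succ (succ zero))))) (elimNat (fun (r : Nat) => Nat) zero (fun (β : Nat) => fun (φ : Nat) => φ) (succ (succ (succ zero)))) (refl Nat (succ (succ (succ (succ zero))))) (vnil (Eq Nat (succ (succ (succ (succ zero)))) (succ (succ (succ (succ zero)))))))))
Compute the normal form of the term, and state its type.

normal form:
  vcons (Eq Nat (succ (succ (succ (succ zero)))) (succ (succ (succ (succ zero))))) (succ (succ (succ zero))) (refl Nat (succ (succ (succ (succ zero))))) (vcons (Eq Nat (succ (succ (succ (succ zero)))) (succ (succ (succ (succ zero))))) (succ (succ zero)) (refl Nat (succ (succ (succ (succ zero))))) (vcons (Eq Nat (succ (succ (succ (succ zero)))) (succ (succ (succ (succ zero))))) (succ zero) (refl Nat (succ (succ (succ (succ zero))))) (vcons (Eq Nat (succ (succ (succ (succ zero)))) (succ (succ (succ (succ zero))))) zero (refl Nat (succ (succ (succ (succ zero))))) (vnil (Eq Nat (succ (succ (succ (succ zero)))) (succ (succ (succ (succ zero)))))))))
the term's type:
  Vec (Eq Nat (succ (succ (succ (succ zero)))) (succ (succ (succ (succ zero))))) (succ (succ (succ (succ zero))))


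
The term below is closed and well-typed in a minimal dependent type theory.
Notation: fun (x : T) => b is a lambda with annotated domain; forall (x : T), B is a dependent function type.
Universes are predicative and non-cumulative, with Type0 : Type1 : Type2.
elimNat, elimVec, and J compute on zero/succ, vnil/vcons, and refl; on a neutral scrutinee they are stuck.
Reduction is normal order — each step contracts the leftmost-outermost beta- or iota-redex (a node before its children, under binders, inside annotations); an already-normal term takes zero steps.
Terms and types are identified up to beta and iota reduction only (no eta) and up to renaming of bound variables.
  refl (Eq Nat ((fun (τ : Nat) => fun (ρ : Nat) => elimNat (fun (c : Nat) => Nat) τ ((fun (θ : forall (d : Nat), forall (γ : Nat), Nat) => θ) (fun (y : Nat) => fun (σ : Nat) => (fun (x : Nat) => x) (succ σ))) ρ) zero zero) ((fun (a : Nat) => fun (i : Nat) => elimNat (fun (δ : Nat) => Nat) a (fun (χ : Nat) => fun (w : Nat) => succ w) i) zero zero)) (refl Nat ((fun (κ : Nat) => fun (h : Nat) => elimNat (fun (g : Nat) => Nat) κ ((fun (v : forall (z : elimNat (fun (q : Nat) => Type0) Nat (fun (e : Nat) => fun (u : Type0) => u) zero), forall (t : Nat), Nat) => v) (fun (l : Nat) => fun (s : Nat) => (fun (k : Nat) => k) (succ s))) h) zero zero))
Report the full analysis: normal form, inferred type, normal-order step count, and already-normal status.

reduced normal form:
  refl (Eq Nat zero zero) (refl Nat zero)
inferred type:
  Eq (Eq Nat zero zero) (refl Nat zero) (refl Nat zero)
normal-order step count: 9
started in normal form: no
first contracted redex: a beta-redex


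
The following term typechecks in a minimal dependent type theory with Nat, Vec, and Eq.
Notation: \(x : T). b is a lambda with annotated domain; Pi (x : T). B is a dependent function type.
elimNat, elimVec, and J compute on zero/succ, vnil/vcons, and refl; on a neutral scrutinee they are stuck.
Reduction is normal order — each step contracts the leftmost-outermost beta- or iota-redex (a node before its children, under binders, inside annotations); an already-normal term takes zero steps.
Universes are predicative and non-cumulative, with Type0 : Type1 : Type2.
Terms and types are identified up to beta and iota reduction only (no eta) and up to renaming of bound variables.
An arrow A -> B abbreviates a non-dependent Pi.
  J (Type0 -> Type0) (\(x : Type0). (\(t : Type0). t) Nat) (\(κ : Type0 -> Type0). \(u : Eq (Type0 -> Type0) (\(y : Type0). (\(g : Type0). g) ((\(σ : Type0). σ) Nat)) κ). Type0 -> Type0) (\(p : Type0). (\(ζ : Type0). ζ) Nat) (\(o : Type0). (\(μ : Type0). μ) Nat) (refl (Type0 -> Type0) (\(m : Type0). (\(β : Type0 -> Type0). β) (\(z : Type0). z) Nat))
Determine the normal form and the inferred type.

normal form:
  \(x : Type0). Nat
the term's type:
  Type0 -> Type0
observation: reduction starts at a J iota-redex, and 2 normal-order steps reach the normal form.


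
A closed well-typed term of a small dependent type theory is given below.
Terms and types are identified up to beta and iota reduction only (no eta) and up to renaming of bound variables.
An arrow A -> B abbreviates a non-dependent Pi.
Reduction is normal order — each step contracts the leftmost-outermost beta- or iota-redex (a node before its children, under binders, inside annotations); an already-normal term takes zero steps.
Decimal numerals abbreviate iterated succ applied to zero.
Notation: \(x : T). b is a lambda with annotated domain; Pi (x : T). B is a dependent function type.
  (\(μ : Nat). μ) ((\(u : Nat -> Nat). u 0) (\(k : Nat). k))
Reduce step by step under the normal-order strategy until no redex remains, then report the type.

normal-order reduction:
  (\(μ : Nat). μ) ((\(u : Nat -> Nat). u 0) (\(k : Nat). k))
  ~> (\(μ : Nat -> Nat). μ 0) (\(u : Nat). u)
  ~> (\(μ : Nat). μ) 0
  ~> 0
type:
  Nat


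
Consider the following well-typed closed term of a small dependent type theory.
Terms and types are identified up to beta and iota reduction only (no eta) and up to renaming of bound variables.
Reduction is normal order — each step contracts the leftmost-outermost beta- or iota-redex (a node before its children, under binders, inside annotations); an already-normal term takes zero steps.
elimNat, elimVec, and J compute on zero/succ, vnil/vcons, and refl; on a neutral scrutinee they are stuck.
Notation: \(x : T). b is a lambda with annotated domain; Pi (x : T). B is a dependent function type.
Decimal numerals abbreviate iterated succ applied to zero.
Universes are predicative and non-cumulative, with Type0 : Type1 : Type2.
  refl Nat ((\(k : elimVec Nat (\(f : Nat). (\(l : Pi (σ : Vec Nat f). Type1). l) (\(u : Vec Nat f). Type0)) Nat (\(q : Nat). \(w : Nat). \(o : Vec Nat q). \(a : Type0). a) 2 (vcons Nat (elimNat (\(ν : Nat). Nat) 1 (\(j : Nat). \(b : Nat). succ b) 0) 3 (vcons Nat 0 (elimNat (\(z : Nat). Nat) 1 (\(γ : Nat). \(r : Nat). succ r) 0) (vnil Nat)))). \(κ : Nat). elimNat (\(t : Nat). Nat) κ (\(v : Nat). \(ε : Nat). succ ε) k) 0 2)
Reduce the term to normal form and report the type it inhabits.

normal form:
  refl Nat 2
inferred type:
  Eq Nat 2 2


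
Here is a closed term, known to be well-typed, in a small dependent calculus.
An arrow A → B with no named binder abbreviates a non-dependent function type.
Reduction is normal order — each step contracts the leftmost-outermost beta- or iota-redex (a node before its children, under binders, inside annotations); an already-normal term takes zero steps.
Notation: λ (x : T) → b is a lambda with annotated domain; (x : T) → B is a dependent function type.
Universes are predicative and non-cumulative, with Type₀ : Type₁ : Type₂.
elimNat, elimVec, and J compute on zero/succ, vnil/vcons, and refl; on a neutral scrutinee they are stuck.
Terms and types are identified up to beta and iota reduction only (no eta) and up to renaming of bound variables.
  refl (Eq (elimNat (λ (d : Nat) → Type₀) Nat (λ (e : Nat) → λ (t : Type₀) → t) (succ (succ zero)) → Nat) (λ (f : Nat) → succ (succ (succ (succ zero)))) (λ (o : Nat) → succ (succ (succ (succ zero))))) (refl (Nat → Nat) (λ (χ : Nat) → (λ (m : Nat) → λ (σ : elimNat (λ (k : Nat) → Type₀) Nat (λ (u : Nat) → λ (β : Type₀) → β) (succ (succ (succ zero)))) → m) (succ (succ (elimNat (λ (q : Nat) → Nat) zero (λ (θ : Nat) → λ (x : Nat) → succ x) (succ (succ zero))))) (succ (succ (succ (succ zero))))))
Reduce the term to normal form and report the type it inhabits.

normal form:
  refl (Eq (Nat → Nat) (λ (d : Nat) → succ (succ (succ (succ zero)))) (λ (e : Nat) → succ (succ (succ (succ zero))))) (refl (Nat → Nat) (λ (t : Nat) → succ (succ (succ (succ zero)))))
type:
  Eq (Eq (Nat → Nat) (λ (d : Nat) → succ (succ (succ (succ zero)))) (λ (e : Nat) → succ (succ (succ (succ zero))))) (refl (Nat → Nat) (λ (t : Nat) → succ (succ (succ (succ zero))))) (refl (Nat → Nat) (λ (f : Nat) → succ (succ (succ (succ zero)))))
observation: 16 normal-order steps separate the term from its normal form.


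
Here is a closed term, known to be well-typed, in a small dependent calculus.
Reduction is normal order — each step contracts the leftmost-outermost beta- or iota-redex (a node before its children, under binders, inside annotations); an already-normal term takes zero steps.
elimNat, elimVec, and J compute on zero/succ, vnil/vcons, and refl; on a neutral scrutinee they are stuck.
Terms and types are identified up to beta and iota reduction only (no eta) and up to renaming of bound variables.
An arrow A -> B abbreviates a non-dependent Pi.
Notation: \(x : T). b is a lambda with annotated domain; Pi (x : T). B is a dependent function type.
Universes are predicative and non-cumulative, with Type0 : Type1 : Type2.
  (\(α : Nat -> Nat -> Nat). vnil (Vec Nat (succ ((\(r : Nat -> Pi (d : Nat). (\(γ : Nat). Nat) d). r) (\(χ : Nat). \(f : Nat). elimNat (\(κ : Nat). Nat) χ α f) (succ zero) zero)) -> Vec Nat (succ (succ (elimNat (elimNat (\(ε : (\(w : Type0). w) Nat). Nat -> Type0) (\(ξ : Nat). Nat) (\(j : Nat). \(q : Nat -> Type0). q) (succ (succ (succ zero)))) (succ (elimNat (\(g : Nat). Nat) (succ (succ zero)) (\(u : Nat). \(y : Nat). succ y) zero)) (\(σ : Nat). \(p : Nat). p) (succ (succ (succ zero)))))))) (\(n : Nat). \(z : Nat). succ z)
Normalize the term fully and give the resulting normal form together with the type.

normal form:
  vnil (Vec Nat (succ (succ zero)) -> Vec Nat (succ (succ (succ (succ (succ zero))))))
the term's type:
  Vec (Vec Nat (succ (succ zero)) -> Vec Nat (succ (succ (succ (succ (succ zero)))))) zero
observation: 16 normal-order steps separate the term from its normal form.


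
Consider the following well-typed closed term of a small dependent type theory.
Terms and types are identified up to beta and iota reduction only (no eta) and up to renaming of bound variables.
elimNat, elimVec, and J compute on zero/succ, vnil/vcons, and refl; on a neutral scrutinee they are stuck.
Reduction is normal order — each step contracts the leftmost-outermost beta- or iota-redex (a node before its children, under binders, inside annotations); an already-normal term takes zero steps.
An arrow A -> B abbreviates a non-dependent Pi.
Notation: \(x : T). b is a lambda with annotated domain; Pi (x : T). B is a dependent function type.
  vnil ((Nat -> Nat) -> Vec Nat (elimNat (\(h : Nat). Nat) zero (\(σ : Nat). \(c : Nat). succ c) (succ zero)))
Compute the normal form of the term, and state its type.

resulting normal form:
  vnil ((Nat -> Nat) -> Vec Nat (succ zero))
the term's type:
  Vec ((Nat -> Nat) -> Vec Nat (succ zero)) zero
observation: contracting an elimNat iota-redex first, the term normalizes in 4 steps.


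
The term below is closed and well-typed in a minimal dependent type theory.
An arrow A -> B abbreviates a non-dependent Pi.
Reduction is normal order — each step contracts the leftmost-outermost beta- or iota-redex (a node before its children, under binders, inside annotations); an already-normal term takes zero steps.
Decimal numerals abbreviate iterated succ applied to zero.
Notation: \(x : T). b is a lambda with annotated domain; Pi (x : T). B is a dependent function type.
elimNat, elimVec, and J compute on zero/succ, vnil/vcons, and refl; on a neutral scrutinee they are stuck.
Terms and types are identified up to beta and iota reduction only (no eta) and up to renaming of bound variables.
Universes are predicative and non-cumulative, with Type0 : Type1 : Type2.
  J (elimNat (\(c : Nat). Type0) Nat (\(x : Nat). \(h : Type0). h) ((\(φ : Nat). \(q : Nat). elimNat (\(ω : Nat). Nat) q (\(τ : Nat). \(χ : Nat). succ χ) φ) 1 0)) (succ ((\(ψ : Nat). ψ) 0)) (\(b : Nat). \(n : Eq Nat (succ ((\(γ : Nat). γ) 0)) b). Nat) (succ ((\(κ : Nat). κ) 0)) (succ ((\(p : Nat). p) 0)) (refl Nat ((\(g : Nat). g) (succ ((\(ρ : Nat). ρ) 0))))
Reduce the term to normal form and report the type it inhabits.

resulting normal form:
  1
the term's type:
  Nat
observation: the term reaches its normal form after 2 normal-order steps.
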